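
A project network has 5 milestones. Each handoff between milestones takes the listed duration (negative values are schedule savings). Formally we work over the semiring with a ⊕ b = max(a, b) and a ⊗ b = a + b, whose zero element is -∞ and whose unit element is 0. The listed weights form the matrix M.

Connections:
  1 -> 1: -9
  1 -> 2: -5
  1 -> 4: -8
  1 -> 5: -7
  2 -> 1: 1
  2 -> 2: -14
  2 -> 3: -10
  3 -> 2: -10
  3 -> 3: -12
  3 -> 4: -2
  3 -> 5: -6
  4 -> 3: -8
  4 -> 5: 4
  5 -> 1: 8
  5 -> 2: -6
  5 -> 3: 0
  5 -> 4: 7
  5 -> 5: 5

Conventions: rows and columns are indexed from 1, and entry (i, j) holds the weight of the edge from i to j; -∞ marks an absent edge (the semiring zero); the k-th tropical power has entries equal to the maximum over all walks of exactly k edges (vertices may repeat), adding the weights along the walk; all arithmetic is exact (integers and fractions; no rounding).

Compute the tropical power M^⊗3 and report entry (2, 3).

M^⊗2:
  [1, -13, -7, 0, -2]
  [-8, -4, -22, -7, -6]
  [2, -12, -6, 1, 2]
  [12, -2, 4, 11, 9]
  [13, 3, 5, 12, 11]
M^⊗3:
  [6, -4, -2, 5, 4]
  [2, -12, -6, 1, -1]
  [10, -3, 2, 9, 7]
  [17, 7, 9, 16, 15]
  [19, 8, 11, 18, 16]
Key observation: the optimum is the walk 2->1->5->3, with weight 1 + (-7) + 0 = -6.
Optimal value attained by: walk 2->1->5->3.
Answer: (M^⊗3)[2][3] = -6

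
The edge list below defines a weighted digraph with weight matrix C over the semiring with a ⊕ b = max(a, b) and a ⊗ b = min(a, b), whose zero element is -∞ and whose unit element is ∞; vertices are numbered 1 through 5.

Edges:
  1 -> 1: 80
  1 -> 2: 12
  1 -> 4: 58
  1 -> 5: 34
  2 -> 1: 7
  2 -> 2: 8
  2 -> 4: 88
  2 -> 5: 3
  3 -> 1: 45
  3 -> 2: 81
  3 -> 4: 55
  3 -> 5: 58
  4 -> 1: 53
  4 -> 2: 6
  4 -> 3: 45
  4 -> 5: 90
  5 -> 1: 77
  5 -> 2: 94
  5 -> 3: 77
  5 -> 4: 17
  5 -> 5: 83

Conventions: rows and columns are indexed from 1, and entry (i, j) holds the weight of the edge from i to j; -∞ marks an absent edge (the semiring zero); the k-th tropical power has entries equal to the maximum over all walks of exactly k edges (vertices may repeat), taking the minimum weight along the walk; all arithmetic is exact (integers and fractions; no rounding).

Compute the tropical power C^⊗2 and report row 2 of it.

C^⊗2:
  [80, 34, 45, 58, 58]
  [53, 8, 45, 8, 88]
  [58, 58, 58, 81, 58]
  [77, 90, 77, 53, 83]
  [77, 83, 77, 88, 83]
Answer: row 2 of C^⊗2 = [53, 8, 45, 8, 88]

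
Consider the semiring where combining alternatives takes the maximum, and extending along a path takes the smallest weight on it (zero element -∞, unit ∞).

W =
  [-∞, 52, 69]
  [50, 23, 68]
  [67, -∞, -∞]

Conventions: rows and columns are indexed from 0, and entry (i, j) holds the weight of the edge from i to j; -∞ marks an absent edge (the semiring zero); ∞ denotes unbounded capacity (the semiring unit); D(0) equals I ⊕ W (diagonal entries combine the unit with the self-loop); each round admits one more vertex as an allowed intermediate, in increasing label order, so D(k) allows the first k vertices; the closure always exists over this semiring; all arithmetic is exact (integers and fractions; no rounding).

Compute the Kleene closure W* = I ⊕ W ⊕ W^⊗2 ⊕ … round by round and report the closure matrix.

D(0):
  [∞, 52, 69]
  [50, ∞, 68]
  [67, -∞, ∞]
D(1):
  [∞, 52, 69]
  [50, ∞, 68]
  [67, 52, ∞]
D(2):
  [∞, 52, 69]
  [50, ∞, 68]
  [67, 52, ∞]
D(3):
  [∞, 52, 69]
  [67, ∞, 68]
  [67, 52, ∞]
Answer: W* = [[∞, 52, 69], [67, ∞, 68], [67, 52, ∞]]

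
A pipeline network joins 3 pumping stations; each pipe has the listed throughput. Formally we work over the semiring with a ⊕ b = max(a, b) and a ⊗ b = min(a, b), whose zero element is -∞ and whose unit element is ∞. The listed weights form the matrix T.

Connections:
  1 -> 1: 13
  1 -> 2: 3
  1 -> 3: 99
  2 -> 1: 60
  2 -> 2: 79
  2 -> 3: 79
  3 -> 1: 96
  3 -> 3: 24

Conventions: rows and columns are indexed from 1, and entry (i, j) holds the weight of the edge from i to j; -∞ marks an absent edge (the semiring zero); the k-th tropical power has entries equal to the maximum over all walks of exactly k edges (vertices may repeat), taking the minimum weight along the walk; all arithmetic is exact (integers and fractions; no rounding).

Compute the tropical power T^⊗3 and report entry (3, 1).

T^⊗2:
  [96, 3, 24]
  [79, 79, 79]
  [24, 3, 96]
T^⊗3:
  [24, 3, 96]
  [79, 79, 79]
  [96, 3, 24]
Key observation: the optimum is the walk 3->1->3->1, with weight 96 min 99 min 96 = 96.
Optimal value attained by: walk 3->1->3->1.
Answer: (T^⊗3)[3][1] = 96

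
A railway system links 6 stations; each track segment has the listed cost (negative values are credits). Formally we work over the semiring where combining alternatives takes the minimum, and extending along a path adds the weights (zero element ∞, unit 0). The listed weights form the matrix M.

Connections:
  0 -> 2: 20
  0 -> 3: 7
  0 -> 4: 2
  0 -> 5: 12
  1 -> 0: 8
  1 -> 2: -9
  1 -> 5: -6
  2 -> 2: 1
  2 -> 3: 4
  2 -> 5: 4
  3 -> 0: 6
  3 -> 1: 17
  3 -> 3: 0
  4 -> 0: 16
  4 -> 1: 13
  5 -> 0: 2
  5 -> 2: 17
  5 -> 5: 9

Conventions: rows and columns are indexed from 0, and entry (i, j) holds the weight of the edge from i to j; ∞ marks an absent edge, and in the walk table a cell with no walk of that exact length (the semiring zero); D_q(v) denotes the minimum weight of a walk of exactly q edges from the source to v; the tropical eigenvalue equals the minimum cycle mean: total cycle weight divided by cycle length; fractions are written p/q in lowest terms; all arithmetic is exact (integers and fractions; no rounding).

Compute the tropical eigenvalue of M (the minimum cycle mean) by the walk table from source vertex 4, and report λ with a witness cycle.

q=0: [∞, ∞, ∞, ∞, 0, ∞]
q=1: [16, 13, ∞, ∞, ∞, ∞]
q=2: [21, ∞, 4, 23, 18, 7]
q=3: [9, 31, 5, 8, 23, 8]
q=4: [10, 25, 6, 8, 11, 9]
q=5: [11, 24, 7, 8, 12, 10]
q=6: [12, 25, 8, 8, 13, 11]
Optimal cycle mean attained by: cycle 3->3, total 0, length 1.
Answer: λ = 0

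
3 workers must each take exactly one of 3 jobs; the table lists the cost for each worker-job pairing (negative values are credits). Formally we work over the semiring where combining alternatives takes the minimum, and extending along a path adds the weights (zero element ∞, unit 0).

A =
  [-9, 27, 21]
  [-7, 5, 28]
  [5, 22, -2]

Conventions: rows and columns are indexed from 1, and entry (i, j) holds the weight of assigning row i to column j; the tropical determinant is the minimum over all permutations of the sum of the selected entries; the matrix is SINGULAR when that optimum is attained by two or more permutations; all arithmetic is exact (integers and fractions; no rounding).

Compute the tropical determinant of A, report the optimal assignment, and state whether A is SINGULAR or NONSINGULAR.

σ = (1, 2, 3): (-9) + 5 + (-2) = -6
σ = (1, 3, 2): (-9) + 28 + 22 = 41
σ = (2, 1, 3): 27 + (-7) + (-2) = 18
σ = (2, 3, 1): 27 + 28 + 5 = 60
σ = (3, 1, 2): 21 + (-7) + 22 = 36
σ = (3, 2, 1): 21 + 5 + 5 = 31
Optimal value attained by: σ = (1, 2, 3).
Answer: det⊕(A) = -6; verdict: NONSINGULAR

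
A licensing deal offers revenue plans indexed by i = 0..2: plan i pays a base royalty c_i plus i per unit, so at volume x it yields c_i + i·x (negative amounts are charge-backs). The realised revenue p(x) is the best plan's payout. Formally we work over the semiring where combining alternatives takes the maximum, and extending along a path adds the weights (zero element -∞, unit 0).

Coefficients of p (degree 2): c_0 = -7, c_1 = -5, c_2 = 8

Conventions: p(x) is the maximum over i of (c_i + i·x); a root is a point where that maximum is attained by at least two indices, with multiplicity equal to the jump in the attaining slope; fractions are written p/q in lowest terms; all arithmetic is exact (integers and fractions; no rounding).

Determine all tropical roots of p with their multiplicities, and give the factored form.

hull edge (i=0, c=-7) to (i=2, c=8): slope 15/2, span 2
Factored form: p(x) = 8 ⊗ (x ⊕ (-15/2)) ⊗ (x ⊕ (-15/2))
Answer: roots = -15/2 (mult 2)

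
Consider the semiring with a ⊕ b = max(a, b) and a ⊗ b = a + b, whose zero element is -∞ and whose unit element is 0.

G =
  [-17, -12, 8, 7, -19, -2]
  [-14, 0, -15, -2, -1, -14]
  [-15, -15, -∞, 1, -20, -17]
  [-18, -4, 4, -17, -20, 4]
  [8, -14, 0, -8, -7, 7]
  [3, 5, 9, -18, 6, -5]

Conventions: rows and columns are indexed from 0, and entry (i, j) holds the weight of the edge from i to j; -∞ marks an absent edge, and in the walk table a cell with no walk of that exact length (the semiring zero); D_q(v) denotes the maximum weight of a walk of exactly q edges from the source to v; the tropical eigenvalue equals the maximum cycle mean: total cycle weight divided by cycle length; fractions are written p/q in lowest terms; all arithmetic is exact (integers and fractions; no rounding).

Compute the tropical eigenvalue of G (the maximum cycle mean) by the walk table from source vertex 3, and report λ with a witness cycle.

q=0: [-∞, -∞, -∞, 0, -∞, -∞]
q=1: [-18, -4, 4, -17, -20, 4]
q=2: [7, 9, 13, 5, 10, -1]
q=3: [18, 9, 15, 14, 8, 17]
q=4: [20, 22, 26, 25, 23, 18]
q=5: [31, 23, 29, 27, 24, 30]
q=6: [33, 35, 39, 38, 36, 31]
Optimal cycle mean attained by: cycle 4->5->4, total 7 + 6, length 2.
Answer: λ = 13/2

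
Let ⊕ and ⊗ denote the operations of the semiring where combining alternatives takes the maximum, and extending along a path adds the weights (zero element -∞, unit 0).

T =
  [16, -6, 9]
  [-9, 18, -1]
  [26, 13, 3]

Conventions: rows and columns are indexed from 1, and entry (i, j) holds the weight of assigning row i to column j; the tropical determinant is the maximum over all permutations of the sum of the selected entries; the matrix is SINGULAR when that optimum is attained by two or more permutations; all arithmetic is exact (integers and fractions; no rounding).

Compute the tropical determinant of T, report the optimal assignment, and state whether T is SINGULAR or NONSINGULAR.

σ = (1, 2, 3): 16 + 18 + 3 = 37
σ = (1, 3, 2): 16 + (-1) + 13 = 28
σ = (2, 1, 3): (-6) + (-9) + 3 = -12
σ = (2, 3, 1): (-6) + (-1) + 26 = 19
σ = (3, 1, 2): 9 + (-9) + 13 = 13
σ = (3, 2, 1): 9 + 18 + 26 = 53
Optimal value attained by: σ = (3, 2, 1).
Answer: det⊕(T) = 53; verdict: NONSINGULAR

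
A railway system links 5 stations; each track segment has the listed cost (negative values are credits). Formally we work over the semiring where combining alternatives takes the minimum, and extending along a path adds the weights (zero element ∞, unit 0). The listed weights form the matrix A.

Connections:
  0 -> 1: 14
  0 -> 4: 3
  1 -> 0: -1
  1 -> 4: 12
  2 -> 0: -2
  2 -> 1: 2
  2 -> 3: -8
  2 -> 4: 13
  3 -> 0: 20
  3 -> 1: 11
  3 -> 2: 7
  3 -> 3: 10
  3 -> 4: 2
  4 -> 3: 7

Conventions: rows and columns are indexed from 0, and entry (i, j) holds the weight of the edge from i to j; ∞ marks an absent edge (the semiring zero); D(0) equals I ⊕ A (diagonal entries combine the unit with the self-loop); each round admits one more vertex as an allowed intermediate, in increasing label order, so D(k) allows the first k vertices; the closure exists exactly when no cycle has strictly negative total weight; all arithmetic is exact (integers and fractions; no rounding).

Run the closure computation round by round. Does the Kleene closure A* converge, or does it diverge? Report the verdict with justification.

D(0):
  [0, 14, ∞, ∞, 3]
  [-1, 0, ∞, ∞, 12]
  [-2, 2, 0, -8, 13]
  [20, 11, 7, 0, 2]
  [∞, ∞, ∞, 7, 0]
D(1):
  [0, 14, ∞, ∞, 3]
  [-1, 0, ∞, ∞, 2]
  [-2, 2, 0, -8, 1]
  [20, 11, 7, 0, 2]
  [∞, ∞, ∞, 7, 0]
D(2):
  [0, 14, ∞, ∞, 3]
  [-1, 0, ∞, ∞, 2]
  [-2, 2, 0, -8, 1]
  [10, 11, 7, 0, 2]
  [∞, ∞, ∞, 7, 0]
Detection: at round 3, diagonal entry (3, 3) turns strictly negative.
Key observation: the cycle 3->2->3 has total weight 7 + (-8), which is strictly negative.
Answer: DIVERGES — negative cycle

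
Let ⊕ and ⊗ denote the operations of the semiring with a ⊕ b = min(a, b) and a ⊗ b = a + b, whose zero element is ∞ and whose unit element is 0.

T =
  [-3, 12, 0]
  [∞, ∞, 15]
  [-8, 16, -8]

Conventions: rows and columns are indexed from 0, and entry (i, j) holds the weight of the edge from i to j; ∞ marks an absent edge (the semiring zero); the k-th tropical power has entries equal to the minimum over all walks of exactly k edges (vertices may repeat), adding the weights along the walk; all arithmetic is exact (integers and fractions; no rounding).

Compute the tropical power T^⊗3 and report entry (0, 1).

T^⊗2:
  [-8, 9, -8]
  [7, 31, 7]
  [-16, 4, -16]
T^⊗3:
  [-16, 4, -16]
  [-1, 19, -1]
  [-24, -4, -24]
Key observation: the optimum is the walk 0->2->0->1, with weight 0 + (-8) + 12 = 4.
Optimal value attained by: walk 0->2->0->1.
Answer: (T^⊗3)[0][1] = 4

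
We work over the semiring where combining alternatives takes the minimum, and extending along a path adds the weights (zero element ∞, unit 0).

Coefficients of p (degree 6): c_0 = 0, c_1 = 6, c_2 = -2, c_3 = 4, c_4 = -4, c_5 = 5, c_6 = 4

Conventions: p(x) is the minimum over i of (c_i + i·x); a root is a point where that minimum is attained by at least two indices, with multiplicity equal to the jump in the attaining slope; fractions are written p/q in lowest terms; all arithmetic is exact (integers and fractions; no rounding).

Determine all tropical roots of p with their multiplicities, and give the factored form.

hull edge (i=0, c=0) to (i=4, c=-4): slope -1, span 4
hull edge (i=4, c=-4) to (i=6, c=4): slope 4, span 2
Factored form: p(x) = 4 ⊗ (x ⊕ (-4)) ⊗ (x ⊕ (-4)) ⊗ (x ⊕ 1) ⊗ (x ⊕ 1) ⊗ (x ⊕ 1) ⊗ (x ⊕ 1)
Answer: roots = -4 (mult 2), 1 (mult 4)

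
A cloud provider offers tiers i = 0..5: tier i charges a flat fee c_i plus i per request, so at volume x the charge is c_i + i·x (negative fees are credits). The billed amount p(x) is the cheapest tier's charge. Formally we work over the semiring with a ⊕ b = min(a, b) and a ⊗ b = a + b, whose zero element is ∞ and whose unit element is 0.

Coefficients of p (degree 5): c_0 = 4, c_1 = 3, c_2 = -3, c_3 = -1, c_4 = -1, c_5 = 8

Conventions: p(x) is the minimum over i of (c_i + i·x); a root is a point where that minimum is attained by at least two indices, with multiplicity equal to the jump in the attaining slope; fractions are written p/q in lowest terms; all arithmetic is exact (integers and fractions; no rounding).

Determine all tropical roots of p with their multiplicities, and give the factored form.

hull edge (i=0, c=4) to (i=2, c=-3): slope -7/2, span 2
hull edge (i=2, c=-3) to (i=4, c=-1): slope 1, span 2
hull edge (i=4, c=-1) to (i=5, c=8): slope 9, span 1
Factored form: p(x) = 8 ⊗ (x ⊕ (-9)) ⊗ (x ⊕ (-1)) ⊗ (x ⊕ (-1)) ⊗ (x ⊕ 7/2) ⊗ (x ⊕ 7/2)
Answer: roots = -9 (mult 1), -1 (mult 2), 7/2 (mult 2)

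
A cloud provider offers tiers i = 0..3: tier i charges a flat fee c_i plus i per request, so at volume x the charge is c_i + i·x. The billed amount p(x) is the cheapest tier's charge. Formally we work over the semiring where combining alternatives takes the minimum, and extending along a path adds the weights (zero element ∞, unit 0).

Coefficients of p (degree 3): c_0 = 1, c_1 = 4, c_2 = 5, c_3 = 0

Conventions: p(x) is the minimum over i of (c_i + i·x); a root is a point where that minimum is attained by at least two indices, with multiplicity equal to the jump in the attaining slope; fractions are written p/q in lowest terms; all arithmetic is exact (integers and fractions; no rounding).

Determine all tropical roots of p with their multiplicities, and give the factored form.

hull edge (i=0, c=1) to (i=3, c=0): slope -1/3, span 3
Factored form: p(x) = 0 ⊗ (x ⊕ 1/3) ⊗ (x ⊕ 1/3) ⊗ (x ⊕ 1/3)
Answer: roots = 1/3 (mult 3)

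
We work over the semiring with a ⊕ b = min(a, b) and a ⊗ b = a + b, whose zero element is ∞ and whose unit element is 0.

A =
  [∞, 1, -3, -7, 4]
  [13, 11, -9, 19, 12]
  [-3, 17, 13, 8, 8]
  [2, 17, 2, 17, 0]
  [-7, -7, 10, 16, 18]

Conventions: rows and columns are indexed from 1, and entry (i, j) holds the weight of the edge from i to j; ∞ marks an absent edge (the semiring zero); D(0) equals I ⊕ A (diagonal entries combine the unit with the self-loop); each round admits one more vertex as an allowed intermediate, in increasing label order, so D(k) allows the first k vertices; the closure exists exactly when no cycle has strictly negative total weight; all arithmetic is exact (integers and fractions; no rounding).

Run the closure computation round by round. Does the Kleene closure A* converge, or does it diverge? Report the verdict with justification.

D(0):
  [0, 1, -3, -7, 4]
  [13, 0, -9, 19, 12]
  [-3, 17, 0, 8, 8]
  [2, 17, 2, 0, 0]
  [-7, -7, 10, 16, 0]
Detection: at round 1, diagonal entry (3, 3) turns strictly negative.
Key observation: the cycle 3->1->3 has total weight (-3) + (-3), which is strictly negative.
Answer: DIVERGES — negative cycle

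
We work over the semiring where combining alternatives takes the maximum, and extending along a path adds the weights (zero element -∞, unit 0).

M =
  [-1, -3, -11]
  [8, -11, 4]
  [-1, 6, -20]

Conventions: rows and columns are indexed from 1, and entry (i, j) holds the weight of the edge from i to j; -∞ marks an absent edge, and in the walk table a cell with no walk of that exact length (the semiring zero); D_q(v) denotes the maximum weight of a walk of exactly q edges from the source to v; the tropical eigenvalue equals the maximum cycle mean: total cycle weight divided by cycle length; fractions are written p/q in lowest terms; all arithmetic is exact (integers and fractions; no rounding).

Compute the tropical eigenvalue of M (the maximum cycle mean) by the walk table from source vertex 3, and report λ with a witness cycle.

q=0: [-∞, -∞, 0]
q=1: [-1, 6, -20]
q=2: [14, -4, 10]
q=3: [13, 16, 3]
Optimal cycle mean attained by: cycle 2->3->2, total 4 + 6, length 2.
Answer: λ = 5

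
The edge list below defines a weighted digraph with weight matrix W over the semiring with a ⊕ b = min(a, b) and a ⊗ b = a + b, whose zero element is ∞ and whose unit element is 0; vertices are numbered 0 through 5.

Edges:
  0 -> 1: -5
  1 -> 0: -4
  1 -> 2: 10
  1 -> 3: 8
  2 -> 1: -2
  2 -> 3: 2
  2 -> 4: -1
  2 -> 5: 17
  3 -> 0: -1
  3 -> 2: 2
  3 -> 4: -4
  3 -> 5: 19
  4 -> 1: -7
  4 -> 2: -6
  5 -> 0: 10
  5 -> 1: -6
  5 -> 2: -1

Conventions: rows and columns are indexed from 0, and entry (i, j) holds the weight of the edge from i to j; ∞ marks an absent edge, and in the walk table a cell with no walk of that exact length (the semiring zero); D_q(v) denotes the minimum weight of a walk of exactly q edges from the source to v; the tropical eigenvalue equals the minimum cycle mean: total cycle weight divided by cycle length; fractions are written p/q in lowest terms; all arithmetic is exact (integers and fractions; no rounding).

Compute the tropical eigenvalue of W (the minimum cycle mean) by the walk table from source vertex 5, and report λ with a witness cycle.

q=0: [∞, ∞, ∞, ∞, ∞, 0]
q=1: [10, -6, -1, ∞, ∞, ∞]
q=2: [-10, -3, 4, 1, -2, 16]
q=3: [-7, -15, -8, 5, -3, 20]
q=4: [-19, -12, -9, -7, -9, 9]
q=5: [-16, -24, -15, -7, -11, 8]
q=6: [-28, -21, -17, -16, -16, 2]
Optimal cycle mean attained by: cycle 0->1->0, total (-5) + (-4), length 2.
Answer: λ = -9/2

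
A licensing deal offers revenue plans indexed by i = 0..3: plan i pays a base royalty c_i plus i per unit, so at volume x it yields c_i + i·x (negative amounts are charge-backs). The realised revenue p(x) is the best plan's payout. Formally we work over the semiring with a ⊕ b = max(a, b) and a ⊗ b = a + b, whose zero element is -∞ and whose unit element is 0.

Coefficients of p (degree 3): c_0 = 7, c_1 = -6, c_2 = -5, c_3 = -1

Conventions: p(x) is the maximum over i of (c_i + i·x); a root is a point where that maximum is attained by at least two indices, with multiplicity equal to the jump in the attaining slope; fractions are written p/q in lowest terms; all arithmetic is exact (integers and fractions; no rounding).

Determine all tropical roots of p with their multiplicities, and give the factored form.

hull edge (i=0, c=7) to (i=3, c=-1): slope -8/3, span 3
Factored form: p(x) = -1 ⊗ (x ⊕ 8/3) ⊗ (x ⊕ 8/3) ⊗ (x ⊕ 8/3)
Answer: roots = 8/3 (mult 3)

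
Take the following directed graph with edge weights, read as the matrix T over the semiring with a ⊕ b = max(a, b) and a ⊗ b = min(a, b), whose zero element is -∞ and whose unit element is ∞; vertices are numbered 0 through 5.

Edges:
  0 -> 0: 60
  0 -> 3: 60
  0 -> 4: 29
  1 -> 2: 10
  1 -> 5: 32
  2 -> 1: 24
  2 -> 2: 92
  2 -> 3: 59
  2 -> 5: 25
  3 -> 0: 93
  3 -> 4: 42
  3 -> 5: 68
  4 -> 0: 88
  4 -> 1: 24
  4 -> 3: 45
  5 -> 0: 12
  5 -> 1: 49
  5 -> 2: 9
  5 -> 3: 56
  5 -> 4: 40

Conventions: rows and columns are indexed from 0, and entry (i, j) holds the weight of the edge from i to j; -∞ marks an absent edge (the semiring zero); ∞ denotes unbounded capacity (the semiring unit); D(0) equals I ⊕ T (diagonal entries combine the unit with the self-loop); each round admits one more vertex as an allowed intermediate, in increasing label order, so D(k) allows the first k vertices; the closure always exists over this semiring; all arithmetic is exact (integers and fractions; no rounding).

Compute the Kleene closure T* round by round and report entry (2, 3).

D(0):
  [∞, -∞, -∞, 60, 29, -∞]
  [-∞, ∞, 10, -∞, -∞, 32]
  [-∞, 24, ∞, 59, -∞, 25]
  [93, -∞, -∞, ∞, 42, 68]
  [88, 24, -∞, 45, ∞, -∞]
  [12, 49, 9, 56, 40, ∞]
D(1):
  [∞, -∞, -∞, 60, 29, -∞]
  [-∞, ∞, 10, -∞, -∞, 32]
  [-∞, 24, ∞, 59, -∞, 25]
  [93, -∞, -∞, ∞, 42, 68]
  [88, 24, -∞, 60, ∞, -∞]
  [12, 49, 9, 56, 40, ∞]
D(2):
  [∞, -∞, -∞, 60, 29, -∞]
  [-∞, ∞, 10, -∞, -∞, 32]
  [-∞, 24, ∞, 59, -∞, 25]
  [93, -∞, -∞, ∞, 42, 68]
  [88, 24, 10, 60, ∞, 24]
  [12, 49, 10, 56, 40, ∞]
D(3):
  [∞, -∞, -∞, 60, 29, -∞]
  [-∞, ∞, 10, 10, -∞, 32]
  [-∞, 24, ∞, 59, -∞, 25]
  [93, -∞, -∞, ∞, 42, 68]
  [88, 24, 10, 60, ∞, 24]
  [12, 49, 10, 56, 40, ∞]
D(4):
  [∞, -∞, -∞, 60, 42, 60]
  [10, ∞, 10, 10, 10, 32]
  [59, 24, ∞, 59, 42, 59]
  [93, -∞, -∞, ∞, 42, 68]
  [88, 24, 10, 60, ∞, 60]
  [56, 49, 10, 56, 42, ∞]
D(5):
  [∞, 24, 10, 60, 42, 60]
  [10, ∞, 10, 10, 10, 32]
  [59, 24, ∞, 59, 42, 59]
  [93, 24, 10, ∞, 42, 68]
  [88, 24, 10, 60, ∞, 60]
  [56, 49, 10, 56, 42, ∞]
D(6):
  [∞, 49, 10, 60, 42, 60]
  [32, ∞, 10, 32, 32, 32]
  [59, 49, ∞, 59, 42, 59]
  [93, 49, 10, ∞, 42, 68]
  [88, 49, 10, 60, ∞, 60]
  [56, 49, 10, 56, 42, ∞]
Answer: T*[2][3] = 59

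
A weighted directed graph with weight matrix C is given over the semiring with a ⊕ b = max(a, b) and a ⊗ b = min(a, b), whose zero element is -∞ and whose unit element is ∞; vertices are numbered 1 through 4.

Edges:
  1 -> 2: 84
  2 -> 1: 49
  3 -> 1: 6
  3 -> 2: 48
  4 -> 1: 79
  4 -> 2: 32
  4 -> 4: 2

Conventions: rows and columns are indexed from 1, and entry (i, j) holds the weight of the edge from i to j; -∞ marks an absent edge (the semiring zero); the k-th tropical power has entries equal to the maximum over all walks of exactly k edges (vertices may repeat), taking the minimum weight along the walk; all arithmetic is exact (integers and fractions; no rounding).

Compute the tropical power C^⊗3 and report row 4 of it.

C^⊗2:
  [49, -∞, -∞, -∞]
  [-∞, 49, -∞, -∞]
  [48, 6, -∞, -∞]
  [32, 79, -∞, 2]
C^⊗3:
  [-∞, 49, -∞, -∞]
  [49, -∞, -∞, -∞]
  [6, 48, -∞, -∞]
  [49, 32, -∞, 2]
Answer: row 4 of C^⊗3 = [49, 32, -∞, 2]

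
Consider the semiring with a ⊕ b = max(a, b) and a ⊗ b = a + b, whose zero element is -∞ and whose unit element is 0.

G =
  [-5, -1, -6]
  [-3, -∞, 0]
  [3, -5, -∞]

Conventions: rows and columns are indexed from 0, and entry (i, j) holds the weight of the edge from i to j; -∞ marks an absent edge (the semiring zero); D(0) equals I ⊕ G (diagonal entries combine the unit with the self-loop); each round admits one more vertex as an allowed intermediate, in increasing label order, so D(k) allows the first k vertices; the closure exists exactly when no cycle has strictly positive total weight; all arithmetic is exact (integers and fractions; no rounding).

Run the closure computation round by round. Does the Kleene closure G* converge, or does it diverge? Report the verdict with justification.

D(0):
  [0, -1, -6]
  [-3, 0, 0]
  [3, -5, 0]
D(1):
  [0, -1, -6]
  [-3, 0, 0]
  [3, 2, 0]
Detection: at round 2, diagonal entry (2, 2) turns strictly positive.
Key observation: the cycle 2->0->1->2 has total weight 3 + (-1) + 0, which is strictly positive.
Answer: DIVERGES — positive cycle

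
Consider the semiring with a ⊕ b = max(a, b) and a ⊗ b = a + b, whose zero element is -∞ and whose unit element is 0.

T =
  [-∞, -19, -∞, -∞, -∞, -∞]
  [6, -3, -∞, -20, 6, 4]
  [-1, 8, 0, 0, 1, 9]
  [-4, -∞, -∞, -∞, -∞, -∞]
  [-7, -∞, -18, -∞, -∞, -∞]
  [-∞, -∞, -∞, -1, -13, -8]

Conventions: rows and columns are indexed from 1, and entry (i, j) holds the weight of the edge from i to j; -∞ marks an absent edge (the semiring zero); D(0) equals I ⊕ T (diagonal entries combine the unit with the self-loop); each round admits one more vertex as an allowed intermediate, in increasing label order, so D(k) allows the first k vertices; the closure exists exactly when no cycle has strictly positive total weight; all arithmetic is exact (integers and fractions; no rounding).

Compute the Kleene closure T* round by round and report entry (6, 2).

D(0):
  [0, -19, -∞, -∞, -∞, -∞]
  [6, 0, -∞, -20, 6, 4]
  [-1, 8, 0, 0, 1, 9]
  [-4, -∞, -∞, 0, -∞, -∞]
  [-7, -∞, -18, -∞, 0, -∞]
  [-∞, -∞, -∞, -1, -13, 0]
D(1):
  [0, -19, -∞, -∞, -∞, -∞]
  [6, 0, -∞, -20, 6, 4]
  [-1, 8, 0, 0, 1, 9]
  [-4, -23, -∞, 0, -∞, -∞]
  [-7, -26, -18, -∞, 0, -∞]
  [-∞, -∞, -∞, -1, -13, 0]
D(2):
  [0, -19, -∞, -39, -13, -15]
  [6, 0, -∞, -20, 6, 4]
  [14, 8, 0, 0, 14, 12]
  [-4, -23, -∞, 0, -17, -19]
  [-7, -26, -18, -46, 0, -22]
  [-∞, -∞, -∞, -1, -13, 0]
D(3):
  [0, -19, -∞, -39, -13, -15]
  [6, 0, -∞, -20, 6, 4]
  [14, 8, 0, 0, 14, 12]
  [-4, -23, -∞, 0, -17, -19]
  [-4, -10, -18, -18, 0, -6]
  [-∞, -∞, -∞, -1, -13, 0]
D(4):
  [0, -19, -∞, -39, -13, -15]
  [6, 0, -∞, -20, 6, 4]
  [14, 8, 0, 0, 14, 12]
  [-4, -23, -∞, 0, -17, -19]
  [-4, -10, -18, -18, 0, -6]
  [-5, -24, -∞, -1, -13, 0]
D(5):
  [0, -19, -31, -31, -13, -15]
  [6, 0, -12, -12, 6, 4]
  [14, 8, 0, 0, 14, 12]
  [-4, -23, -35, 0, -17, -19]
  [-4, -10, -18, -18, 0, -6]
  [-5, -23, -31, -1, -13, 0]
D(6):
  [0, -19, -31, -16, -13, -15]
  [6, 0, -12, 3, 6, 4]
  [14, 8, 0, 11, 14, 12]
  [-4, -23, -35, 0, -17, -19]
  [-4, -10, -18, -7, 0, -6]
  [-5, -23, -31, -1, -13, 0]
Answer: T*[6][2] = -23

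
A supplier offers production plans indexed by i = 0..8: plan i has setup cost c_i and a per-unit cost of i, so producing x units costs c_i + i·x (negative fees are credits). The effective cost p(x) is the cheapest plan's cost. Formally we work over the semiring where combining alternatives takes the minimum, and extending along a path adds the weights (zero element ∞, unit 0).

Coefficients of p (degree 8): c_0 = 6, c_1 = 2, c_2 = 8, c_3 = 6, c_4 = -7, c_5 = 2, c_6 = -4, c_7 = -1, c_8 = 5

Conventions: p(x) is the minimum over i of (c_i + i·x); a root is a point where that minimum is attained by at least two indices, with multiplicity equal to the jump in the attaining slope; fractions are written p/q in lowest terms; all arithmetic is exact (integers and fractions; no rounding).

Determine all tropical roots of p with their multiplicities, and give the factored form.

hull edge (i=0, c=6) to (i=1, c=2): slope -4, span 1
hull edge (i=1, c=2) to (i=4, c=-7): slope -3, span 3
hull edge (i=4, c=-7) to (i=6, c=-4): slope 3/2, span 2
hull edge (i=6, c=-4) to (i=7, c=-1): slope 3, span 1
hull edge (i=7, c=-1) to (i=8, c=5): slope 6, span 1
Factored form: p(x) = 5 ⊗ (x ⊕ (-6)) ⊗ (x ⊕ (-3)) ⊗ (x ⊕ (-3/2)) ⊗ (x ⊕ (-3/2)) ⊗ (x ⊕ 3) ⊗ (x ⊕ 3) ⊗ (x ⊕ 3) ⊗ (x ⊕ 4)
Answer: roots = -6 (mult 1), -3 (mult 1), -3/2 (mult 2), 3 (mult 3), 4 (mult 1)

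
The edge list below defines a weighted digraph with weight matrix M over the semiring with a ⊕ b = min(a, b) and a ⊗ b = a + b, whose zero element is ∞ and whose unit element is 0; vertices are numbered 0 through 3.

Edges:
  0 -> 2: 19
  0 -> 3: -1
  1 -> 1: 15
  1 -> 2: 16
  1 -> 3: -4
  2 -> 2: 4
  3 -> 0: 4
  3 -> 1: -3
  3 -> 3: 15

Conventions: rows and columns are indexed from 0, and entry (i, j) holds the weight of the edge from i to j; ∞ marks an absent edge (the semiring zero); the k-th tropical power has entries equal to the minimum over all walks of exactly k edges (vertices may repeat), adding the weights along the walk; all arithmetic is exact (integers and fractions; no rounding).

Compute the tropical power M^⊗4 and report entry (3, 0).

M^⊗2:
  [3, -4, 23, 14]
  [0, -7, 20, 11]
  [∞, ∞, 8, ∞]
  [19, 12, 13, -7]
M^⊗3:
  [18, 11, 12, -8]
  [15, 8, 9, -11]
  [∞, ∞, 12, ∞]
  [-3, -10, 17, 8]
M^⊗4:
  [-4, -11, 16, 7]
  [-7, -14, 13, 4]
  [∞, ∞, 16, ∞]
  [12, 5, 6, -14]
Key observation: the optimum is the walk 3->1->1->3->0, with weight (-3) + 15 + (-4) + 4 = 12.
Optimal value attained by: walk 3->1->1->3->0.
Answer: (M^⊗4)[3][0] = 12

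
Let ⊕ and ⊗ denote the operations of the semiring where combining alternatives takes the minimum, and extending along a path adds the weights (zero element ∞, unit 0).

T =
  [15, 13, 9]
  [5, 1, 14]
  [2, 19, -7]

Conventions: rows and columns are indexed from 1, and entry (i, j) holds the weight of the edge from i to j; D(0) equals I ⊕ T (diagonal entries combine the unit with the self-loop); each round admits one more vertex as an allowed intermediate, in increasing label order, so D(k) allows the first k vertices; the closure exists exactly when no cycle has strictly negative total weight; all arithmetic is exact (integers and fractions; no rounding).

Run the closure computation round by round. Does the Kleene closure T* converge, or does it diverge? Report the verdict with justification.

Detection: at round 0, diagonal entry (3, 3) turns strictly negative.
Key observation: the cycle 3->3 has total weight (-7), which is strictly negative.
Answer: DIVERGES — negative cycle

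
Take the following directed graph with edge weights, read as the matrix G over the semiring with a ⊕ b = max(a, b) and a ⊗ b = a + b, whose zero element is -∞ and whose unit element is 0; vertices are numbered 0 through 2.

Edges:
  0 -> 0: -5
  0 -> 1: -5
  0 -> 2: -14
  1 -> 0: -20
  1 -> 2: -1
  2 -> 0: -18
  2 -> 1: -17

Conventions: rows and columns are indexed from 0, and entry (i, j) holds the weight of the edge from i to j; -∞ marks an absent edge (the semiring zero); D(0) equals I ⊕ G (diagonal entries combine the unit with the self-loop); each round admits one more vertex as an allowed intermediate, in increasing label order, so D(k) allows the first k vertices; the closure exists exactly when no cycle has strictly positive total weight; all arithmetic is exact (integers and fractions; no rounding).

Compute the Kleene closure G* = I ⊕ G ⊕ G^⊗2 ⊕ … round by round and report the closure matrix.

D(0):
  [0, -5, -14]
  [-20, 0, -1]
  [-18, -17, 0]
D(1):
  [0, -5, -14]
  [-20, 0, -1]
  [-18, -17, 0]
D(2):
  [0, -5, -6]
  [-20, 0, -1]
  [-18, -17, 0]
D(3):
  [0, -5, -6]
  [-19, 0, -1]
  [-18, -17, 0]
Answer: G* = [[0, -5, -6], [-19, 0, -1], [-18, -17, 0]]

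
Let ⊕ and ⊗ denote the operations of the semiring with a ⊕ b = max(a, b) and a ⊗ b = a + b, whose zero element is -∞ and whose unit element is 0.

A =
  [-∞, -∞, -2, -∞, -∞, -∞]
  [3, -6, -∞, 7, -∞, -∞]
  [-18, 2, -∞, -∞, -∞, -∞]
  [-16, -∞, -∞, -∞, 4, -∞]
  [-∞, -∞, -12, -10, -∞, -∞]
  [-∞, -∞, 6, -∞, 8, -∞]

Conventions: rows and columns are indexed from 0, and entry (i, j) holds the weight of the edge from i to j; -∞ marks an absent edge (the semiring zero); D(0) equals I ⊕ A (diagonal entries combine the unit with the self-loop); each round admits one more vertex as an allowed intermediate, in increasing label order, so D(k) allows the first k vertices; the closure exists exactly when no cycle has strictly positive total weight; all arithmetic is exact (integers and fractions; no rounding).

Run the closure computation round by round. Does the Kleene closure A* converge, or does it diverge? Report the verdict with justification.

D(0):
  [0, -∞, -2, -∞, -∞, -∞]
  [3, 0, -∞, 7, -∞, -∞]
  [-18, 2, 0, -∞, -∞, -∞]
  [-16, -∞, -∞, 0, 4, -∞]
  [-∞, -∞, -12, -10, 0, -∞]
  [-∞, -∞, 6, -∞, 8, 0]
D(1):
  [0, -∞, -2, -∞, -∞, -∞]
  [3, 0, 1, 7, -∞, -∞]
  [-18, 2, 0, -∞, -∞, -∞]
  [-16, -∞, -18, 0, 4, -∞]
  [-∞, -∞, -12, -10, 0, -∞]
  [-∞, -∞, 6, -∞, 8, 0]
Detection: at round 2, diagonal entry (2, 2) turns strictly positive.
Key observation: the cycle 2->1->0->2 has total weight 2 + 3 + (-2), which is strictly positive.
Answer: DIVERGES — positive cycle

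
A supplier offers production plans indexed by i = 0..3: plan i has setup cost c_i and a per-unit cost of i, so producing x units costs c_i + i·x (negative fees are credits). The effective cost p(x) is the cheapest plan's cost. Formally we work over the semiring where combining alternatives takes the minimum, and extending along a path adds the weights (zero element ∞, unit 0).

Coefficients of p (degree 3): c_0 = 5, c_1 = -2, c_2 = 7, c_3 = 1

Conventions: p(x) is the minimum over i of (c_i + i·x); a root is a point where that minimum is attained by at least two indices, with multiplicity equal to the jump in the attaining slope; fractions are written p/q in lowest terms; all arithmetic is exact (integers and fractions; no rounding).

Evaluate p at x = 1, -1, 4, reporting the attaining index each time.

p(1) = min(5+0·1=5, -2+1·1=-1, 7+2·1=9, 1+3·1=4) = -1 (attained by i=1)
p(-1) = min(5+0·(-1)=5, -2+1·(-1)=-3, 7+2·(-1)=5, 1+3·(-1)=-2) = -3 (attained by i=1)
p(4) = min(5+0·4=5, -2+1·4=2, 7+2·4=15, 1+3·4=13) = 2 (attained by i=1)
Answer: p(1) = -1; p(-1) = -3; p(4) = 2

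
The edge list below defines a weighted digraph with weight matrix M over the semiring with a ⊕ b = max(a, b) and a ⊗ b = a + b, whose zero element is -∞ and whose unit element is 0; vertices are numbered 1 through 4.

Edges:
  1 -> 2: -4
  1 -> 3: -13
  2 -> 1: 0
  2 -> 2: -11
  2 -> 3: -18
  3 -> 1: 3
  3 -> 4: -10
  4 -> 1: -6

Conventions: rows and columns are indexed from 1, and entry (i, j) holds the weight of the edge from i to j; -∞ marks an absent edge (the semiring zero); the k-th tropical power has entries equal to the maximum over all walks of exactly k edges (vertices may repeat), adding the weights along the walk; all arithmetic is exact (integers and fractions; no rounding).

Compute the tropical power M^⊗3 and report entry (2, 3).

M^⊗2:
  [-4, -15, -22, -23]
  [-11, -4, -13, -28]
  [-16, -1, -10, -∞]
  [-∞, -10, -19, -∞]
M^⊗3:
  [-15, -8, -17, -32]
  [-4, -15, -22, -23]
  [-1, -12, -19, -20]
  [-10, -21, -28, -29]
Key observation: the optimum is the walk 2->1->2->3, with weight 0 + (-4) + (-18) = -22.
Optimal value attained by: walk 2->1->2->3.
Answer: (M^⊗3)[2][3] = -22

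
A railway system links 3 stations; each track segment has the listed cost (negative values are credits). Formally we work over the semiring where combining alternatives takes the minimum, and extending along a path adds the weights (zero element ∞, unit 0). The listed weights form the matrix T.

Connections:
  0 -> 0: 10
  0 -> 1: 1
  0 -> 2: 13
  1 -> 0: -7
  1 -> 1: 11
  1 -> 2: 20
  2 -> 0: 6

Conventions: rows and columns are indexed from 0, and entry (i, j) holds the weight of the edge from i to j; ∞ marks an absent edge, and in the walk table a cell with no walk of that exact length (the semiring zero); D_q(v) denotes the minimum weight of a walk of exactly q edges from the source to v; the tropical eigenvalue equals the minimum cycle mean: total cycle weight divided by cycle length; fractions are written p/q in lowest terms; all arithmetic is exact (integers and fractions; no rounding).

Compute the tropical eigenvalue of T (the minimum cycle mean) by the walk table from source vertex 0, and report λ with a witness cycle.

q=0: [0, ∞, ∞]
q=1: [10, 1, 13]
q=2: [-6, 11, 21]
q=3: [4, -5, 7]
Optimal cycle mean attained by: cycle 0->1->0, total 1 + (-7), length 2.
Answer: λ = -3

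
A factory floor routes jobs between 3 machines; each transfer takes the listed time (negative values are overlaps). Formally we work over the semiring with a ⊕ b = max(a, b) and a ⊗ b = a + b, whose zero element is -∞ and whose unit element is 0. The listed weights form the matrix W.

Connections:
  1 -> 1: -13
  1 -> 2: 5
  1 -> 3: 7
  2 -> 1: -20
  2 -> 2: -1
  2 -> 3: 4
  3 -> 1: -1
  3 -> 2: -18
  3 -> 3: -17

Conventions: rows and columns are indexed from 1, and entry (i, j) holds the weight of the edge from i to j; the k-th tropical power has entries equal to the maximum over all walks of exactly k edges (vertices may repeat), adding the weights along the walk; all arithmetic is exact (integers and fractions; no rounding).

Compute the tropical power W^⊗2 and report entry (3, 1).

W^⊗2:
  [6, 4, 9]
  [3, -2, 3]
  [-14, 4, 6]
Key observation: the optimum is the walk 3->1->1, with weight (-1) + (-13) = -14.
Optimal value attained by: walk 3->1->1.
Answer: (W^⊗2)[3][1] = -14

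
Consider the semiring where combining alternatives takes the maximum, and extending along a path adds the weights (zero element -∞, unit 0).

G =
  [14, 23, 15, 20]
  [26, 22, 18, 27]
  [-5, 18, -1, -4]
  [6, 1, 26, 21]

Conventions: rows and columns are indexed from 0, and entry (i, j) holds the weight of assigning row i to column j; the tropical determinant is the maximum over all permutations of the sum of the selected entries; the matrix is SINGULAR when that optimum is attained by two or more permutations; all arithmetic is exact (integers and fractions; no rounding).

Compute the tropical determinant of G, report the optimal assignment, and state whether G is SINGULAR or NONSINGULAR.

σ = (0, 1, 2, 3): 14 + 22 + (-1) + 21 = 56
σ = (0, 1, 3, 2): 14 + 22 + (-4) + 26 = 58
σ = (0, 2, 1, 3): 14 + 18 + 18 + 21 = 71
σ = (0, 2, 3, 1): 14 + 18 + (-4) + 1 = 29
σ = (0, 3, 1, 2): 14 + 27 + 18 + 26 = 85
σ = (0, 3, 2, 1): 14 + 27 + (-1) + 1 = 41
σ = (1, 0, 2, 3): 23 + 26 + (-1) + 21 = 69
σ = (1, 0, 3, 2): 23 + 26 + (-4) + 26 = 71
σ = (1, 2, 0, 3): 23 + 18 + (-5) + 21 = 57
σ = (1, 2, 3, 0): 23 + 18 + (-4) + 6 = 43
σ = (1, 3, 0, 2): 23 + 27 + (-5) + 26 = 71
σ = (1, 3, 2, 0): 23 + 27 + (-1) + 6 = 55
σ = (2, 0, 1, 3): 15 + 26 + 18 + 21 = 80
σ = (2, 0, 3, 1): 15 + 26 + (-4) + 1 = 38
σ = (2, 1, 0, 3): 15 + 22 + (-5) + 21 = 53
σ = (2, 1, 3, 0): 15 + 22 + (-4) + 6 = 39
σ = (2, 3, 0, 1): 15 + 27 + (-5) + 1 = 38
σ = (2, 3, 1, 0): 15 + 27 + 18 + 6 = 66
σ = (3, 0, 1, 2): 20 + 26 + 18 + 26 = 90
σ = (3, 0, 2, 1): 20 + 26 + (-1) + 1 = 46
σ = (3, 1, 0, 2): 20 + 22 + (-5) + 26 = 63
σ = (3, 1, 2, 0): 20 + 22 + (-1) + 6 = 47
σ = (3, 2, 0, 1): 20 + 18 + (-5) + 1 = 34
σ = (3, 2, 1, 0): 20 + 18 + 18 + 6 = 62
Optimal value attained by: σ = (3, 0, 1, 2).
Answer: det⊕(G) = 90; verdict: NONSINGULAR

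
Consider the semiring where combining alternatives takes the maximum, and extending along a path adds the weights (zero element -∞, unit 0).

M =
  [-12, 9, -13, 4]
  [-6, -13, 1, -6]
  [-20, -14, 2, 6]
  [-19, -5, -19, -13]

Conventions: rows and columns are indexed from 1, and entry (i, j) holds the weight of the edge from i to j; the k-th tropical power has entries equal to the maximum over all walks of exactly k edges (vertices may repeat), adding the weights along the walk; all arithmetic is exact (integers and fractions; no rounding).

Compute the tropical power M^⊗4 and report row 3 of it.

M^⊗2:
  [3, -1, 10, 3]
  [-18, 3, 3, 7]
  [-13, 1, 4, 8]
  [-11, -10, -4, -11]
M^⊗3:
  [-7, 12, 12, 16]
  [-3, 2, 5, 9]
  [-5, 3, 6, 10]
  [-16, -2, -2, 2]
M^⊗4:
  [6, 11, 14, 18]
  [-4, 6, 7, 11]
  [-3, 5, 8, 12]
  [-8, -3, 0, 4]
Answer: row 3 of M^⊗4 = [-3, 5, 8, 12]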